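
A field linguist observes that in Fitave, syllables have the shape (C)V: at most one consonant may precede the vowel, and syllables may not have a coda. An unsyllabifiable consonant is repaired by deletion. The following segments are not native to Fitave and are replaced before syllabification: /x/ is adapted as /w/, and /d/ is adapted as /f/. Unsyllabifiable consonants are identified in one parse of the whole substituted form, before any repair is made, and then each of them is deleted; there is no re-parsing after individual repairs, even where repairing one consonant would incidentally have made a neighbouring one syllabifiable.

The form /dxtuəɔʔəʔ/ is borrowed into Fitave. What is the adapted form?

Substitution: /d/ → /f/, /x/ → /w/, giving /fwtuəɔʔəʔ/.
Under (C)V, the unsyllabifiable consonants are /f/, /w/, /ʔ/ (no codas are permitted; onsets are limited to one consonant).
Deletion applies to /f/, /w/, /ʔ/.

tuəɔʔə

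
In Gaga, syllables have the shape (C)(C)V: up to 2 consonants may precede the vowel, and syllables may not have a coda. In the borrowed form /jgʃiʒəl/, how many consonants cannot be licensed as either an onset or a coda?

The consonants /j/, /l/ cannot be parsed into a legal (C)(C)V syllable (no codas are permitted; onsets may contain at most 2 consonants).

2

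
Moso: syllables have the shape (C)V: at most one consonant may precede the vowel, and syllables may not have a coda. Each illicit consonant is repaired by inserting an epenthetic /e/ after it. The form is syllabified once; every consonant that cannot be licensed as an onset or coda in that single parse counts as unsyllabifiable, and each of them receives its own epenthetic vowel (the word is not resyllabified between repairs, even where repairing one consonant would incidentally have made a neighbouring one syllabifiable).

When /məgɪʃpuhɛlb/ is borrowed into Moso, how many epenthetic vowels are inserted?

The unsyllabifiable consonants are /ʃ/, /l/, /b/; each receives one epenthetic vowel.

3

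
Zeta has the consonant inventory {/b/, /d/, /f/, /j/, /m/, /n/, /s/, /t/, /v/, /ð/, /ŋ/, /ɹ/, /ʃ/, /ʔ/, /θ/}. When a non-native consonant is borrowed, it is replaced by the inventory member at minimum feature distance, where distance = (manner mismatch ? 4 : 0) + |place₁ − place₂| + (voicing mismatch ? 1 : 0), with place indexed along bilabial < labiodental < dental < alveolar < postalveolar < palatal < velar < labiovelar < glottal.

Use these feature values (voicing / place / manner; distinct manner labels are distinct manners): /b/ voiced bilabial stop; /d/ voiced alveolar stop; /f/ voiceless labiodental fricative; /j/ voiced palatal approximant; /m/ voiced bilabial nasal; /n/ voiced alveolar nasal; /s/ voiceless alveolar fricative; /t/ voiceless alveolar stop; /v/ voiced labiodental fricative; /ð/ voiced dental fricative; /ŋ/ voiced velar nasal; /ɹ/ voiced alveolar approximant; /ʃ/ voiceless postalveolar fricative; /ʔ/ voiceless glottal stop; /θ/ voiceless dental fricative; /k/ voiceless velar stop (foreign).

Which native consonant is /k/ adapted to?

ʔ

/ʔ/ is closest: same manner (stop), place distance 2 (velar→glottal), same voicing; total 2. Next closest is /t/ at distance 3.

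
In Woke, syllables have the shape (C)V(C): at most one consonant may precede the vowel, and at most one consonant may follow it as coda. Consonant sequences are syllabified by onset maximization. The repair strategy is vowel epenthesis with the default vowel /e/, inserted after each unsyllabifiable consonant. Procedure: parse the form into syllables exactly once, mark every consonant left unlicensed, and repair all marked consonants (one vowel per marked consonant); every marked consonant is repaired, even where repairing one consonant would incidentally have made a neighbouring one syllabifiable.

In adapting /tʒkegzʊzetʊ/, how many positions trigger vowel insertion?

The unsyllabifiable consonants are /t/, /ʒ/; each receives one epenthetic vowel.

2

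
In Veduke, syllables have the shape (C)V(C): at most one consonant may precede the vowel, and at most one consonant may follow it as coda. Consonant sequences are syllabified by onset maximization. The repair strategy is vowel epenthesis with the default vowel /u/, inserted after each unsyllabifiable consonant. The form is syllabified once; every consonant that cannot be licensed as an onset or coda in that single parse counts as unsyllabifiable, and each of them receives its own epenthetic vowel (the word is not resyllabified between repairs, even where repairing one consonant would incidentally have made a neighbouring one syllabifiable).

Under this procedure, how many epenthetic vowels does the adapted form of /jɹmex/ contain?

2

The unsyllabifiable consonants are /j/, /ɹ/; each receives one epenthetic vowel.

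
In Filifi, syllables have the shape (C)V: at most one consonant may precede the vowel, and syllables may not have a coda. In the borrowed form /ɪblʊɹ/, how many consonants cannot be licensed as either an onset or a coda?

2

The consonants /b/, /ɹ/ cannot be parsed into a legal (C)V syllable (no codas are permitted; onsets are limited to one consonant).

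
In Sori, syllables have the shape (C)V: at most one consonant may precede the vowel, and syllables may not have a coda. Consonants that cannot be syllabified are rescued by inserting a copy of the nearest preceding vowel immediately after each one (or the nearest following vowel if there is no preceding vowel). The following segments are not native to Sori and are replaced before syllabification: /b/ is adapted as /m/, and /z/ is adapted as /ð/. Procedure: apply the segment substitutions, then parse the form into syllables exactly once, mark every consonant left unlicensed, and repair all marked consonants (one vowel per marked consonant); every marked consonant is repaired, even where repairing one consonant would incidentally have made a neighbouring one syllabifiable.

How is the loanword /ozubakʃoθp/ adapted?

Substitution: /z/ → /ð/, /b/ → /m/, giving /oðumakʃoθp/.
Under (C)V, the unsyllabifiable consonants are /k/, /θ/, /p/ (no codas are permitted; onsets are limited to one consonant).
Inserting the epenthetic vowel yields /k/ → /ka/, /θ/ → /θo/, /p/ → /po/.

oðumakaʃoθopo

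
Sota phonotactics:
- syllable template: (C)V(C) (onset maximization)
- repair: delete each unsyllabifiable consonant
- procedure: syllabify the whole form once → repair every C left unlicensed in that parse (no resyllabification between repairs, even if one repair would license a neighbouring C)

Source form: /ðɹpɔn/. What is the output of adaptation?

The consonants /ð/, /ɹ/ cannot be parsed into a legal (C)V(C) syllable (at most one coda consonant is licensed; onsets are limited to one consonant).
Each unlicensed consonant is deleted: /ð/, /ɹ/.

pɔn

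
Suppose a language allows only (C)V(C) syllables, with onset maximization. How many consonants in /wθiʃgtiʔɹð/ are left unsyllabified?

4

Under (C)V(C), the unsyllabifiable consonants are /w/, /g/, /ɹ/, /ð/ (at most one coda consonant is licensed; onsets are limited to one consonant).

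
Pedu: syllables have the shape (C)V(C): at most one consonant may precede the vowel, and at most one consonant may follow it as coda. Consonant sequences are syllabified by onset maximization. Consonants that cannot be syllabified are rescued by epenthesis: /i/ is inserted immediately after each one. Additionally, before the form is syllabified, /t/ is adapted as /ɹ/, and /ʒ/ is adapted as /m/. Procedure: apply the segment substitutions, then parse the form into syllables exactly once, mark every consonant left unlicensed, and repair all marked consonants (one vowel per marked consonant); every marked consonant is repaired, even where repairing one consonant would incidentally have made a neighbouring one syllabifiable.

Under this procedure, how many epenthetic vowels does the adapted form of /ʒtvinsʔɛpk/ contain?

4

After substitution the input is /mɹvinsʔɛpk/.
The unsyllabifiable consonants are /m/, /ɹ/, /s/, /k/; each receives one epenthetic vowel.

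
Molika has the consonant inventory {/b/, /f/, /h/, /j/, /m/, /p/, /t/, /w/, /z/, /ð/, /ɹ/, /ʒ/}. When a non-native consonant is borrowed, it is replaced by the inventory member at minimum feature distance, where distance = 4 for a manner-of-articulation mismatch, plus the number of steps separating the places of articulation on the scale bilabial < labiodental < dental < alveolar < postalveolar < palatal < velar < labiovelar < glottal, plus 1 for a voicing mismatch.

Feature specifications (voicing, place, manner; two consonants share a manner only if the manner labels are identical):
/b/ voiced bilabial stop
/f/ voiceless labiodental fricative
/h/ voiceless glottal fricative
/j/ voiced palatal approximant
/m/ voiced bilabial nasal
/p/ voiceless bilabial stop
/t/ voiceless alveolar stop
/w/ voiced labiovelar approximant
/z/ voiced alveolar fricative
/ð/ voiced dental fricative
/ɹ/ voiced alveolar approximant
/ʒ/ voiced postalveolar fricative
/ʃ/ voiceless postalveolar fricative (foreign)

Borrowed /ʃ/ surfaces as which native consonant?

ʒ

/ʒ/ is closest: same manner (fricative), place distance 0 (postalveolar→postalveolar), voicing differs (+1); total 1. Next closest is /z/ at distance 2.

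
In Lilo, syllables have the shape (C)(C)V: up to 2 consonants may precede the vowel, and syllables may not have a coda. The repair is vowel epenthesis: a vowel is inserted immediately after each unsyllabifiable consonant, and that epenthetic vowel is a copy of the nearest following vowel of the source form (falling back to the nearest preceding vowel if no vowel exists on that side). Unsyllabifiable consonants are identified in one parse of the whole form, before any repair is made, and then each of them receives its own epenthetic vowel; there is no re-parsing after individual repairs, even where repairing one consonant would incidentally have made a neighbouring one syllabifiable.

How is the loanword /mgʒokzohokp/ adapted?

Syllabifying with onset maximization leaves /m/, /k/, /p/ stranded (no codas are permitted; onsets may contain at most 2 consonants).
Inserting the epenthetic vowel yields /m/ → /mo/, /k/ → /ko/, /p/ → /po/.

mogʒokzohokopo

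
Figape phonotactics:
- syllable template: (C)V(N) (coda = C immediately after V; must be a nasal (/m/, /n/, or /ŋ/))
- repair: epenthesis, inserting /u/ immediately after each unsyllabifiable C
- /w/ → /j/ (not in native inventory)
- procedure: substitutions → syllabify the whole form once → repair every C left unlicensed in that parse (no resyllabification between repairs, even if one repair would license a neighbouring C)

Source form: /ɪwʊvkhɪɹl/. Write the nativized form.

ɪjʊvukuhɪɹulu

Substitution: /w/ → /j/, giving /ɪjʊvkhɪɹl/.
Syllabifying with onset maximization leaves /v/, /k/, /ɹ/, /l/ stranded (only a nasal (/m/, /n/, or /ŋ/) is licensed in coda position; onsets are limited to one consonant).
Inserting the epenthetic vowel yields /v/ → /vu/, /k/ → /ku/, /ɹ/ → /ɹu/, /l/ → /lu/.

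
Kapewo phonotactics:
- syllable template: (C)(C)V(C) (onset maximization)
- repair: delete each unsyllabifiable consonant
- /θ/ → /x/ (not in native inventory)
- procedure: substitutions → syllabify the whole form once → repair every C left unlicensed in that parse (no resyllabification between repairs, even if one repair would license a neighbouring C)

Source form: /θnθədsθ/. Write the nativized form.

Substitution: /θ/ → /x/, giving /xnxədsx/.
Syllabifying with onset maximization leaves /x/, /s/, /x/ stranded (at most one coda consonant is licensed; onsets may contain at most 2 consonants).
Deleting the stranded consonants removes /x/, /s/, /x/.

nxəd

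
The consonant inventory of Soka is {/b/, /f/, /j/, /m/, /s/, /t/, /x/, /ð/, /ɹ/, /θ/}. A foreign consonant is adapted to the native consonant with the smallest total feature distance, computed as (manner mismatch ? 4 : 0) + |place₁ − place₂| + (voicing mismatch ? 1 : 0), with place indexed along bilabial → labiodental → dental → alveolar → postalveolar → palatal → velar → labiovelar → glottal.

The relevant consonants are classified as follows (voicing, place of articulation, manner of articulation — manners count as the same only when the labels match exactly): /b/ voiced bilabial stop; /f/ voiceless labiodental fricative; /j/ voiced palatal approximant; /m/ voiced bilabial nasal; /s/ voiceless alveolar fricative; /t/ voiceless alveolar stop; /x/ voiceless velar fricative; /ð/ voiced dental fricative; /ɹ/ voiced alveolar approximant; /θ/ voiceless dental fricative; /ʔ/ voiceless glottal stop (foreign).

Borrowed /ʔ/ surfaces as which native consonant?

/t/ is closest: same manner (stop), place distance 5 (glottal→alveolar), same voicing; total 5. Next closest is /x/ at distance 6.

t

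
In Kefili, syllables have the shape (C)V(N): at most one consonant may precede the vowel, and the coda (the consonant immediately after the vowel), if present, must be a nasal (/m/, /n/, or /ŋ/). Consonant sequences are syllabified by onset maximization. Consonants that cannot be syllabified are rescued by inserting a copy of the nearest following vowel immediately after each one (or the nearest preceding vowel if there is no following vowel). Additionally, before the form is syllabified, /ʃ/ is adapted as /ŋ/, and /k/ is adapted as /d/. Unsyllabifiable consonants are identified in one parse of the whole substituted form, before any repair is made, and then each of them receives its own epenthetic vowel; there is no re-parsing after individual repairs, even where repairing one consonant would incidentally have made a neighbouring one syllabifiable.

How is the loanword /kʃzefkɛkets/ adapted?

Substitution: /k/ → /d/, /ʃ/ → /ŋ/, giving /dŋzefdɛdets/.
Syllabifying with onset maximization leaves /d/, /ŋ/, /f/, /t/, /s/ stranded (only a nasal (/m/, /n/, or /ŋ/) is licensed in coda position; onsets are limited to one consonant).
Epenthesis after each stranded consonant: /d/ → /de/, /ŋ/ → /ŋe/, /f/ → /fɛ/, /t/ → /te/, /s/ → /se/.

deŋezefɛdɛdetese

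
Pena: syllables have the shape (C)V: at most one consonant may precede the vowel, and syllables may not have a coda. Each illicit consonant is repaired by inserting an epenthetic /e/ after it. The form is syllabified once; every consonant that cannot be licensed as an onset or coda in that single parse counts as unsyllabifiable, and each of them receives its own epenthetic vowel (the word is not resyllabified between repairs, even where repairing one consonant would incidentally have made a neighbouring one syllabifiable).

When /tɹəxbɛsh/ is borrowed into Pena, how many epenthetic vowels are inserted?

The unsyllabifiable consonants are /t/, /x/, /s/, /h/; each receives one epenthetic vowel.

4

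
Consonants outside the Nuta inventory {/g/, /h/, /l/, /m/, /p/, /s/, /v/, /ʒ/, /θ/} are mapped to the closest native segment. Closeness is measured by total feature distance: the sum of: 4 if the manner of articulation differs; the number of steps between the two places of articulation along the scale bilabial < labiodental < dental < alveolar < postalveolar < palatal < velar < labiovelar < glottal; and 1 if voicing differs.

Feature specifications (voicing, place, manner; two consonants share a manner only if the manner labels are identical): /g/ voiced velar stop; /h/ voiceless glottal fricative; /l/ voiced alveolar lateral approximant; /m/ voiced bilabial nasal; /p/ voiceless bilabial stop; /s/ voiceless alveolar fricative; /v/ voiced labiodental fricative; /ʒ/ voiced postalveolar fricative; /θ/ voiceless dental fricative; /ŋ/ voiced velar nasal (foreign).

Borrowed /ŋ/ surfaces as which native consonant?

/g/ is closest: manner differs (nasal→stop, +4), place distance 0 (velar→velar), same voicing; total 4. Next closest is /m/ at distance 6.

g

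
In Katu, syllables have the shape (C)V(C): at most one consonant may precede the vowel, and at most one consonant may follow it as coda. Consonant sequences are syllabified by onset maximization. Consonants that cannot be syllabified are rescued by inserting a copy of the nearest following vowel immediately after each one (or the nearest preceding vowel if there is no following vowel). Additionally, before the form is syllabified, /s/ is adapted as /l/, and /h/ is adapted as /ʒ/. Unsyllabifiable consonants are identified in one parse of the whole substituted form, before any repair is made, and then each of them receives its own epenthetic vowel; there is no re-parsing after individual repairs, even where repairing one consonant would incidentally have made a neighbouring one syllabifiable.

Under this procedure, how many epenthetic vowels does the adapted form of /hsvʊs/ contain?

2

After substitution the input is /ʒlvʊl/.
The unsyllabifiable consonants are /ʒ/, /l/; each receives one epenthetic vowel.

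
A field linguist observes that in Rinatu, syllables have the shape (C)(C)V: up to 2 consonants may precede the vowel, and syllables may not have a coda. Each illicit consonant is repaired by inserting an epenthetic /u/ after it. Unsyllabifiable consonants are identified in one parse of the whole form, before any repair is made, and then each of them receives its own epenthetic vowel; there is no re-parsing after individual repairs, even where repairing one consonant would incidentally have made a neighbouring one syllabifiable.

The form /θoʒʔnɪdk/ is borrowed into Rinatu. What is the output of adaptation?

Syllabifying with onset maximization leaves /ʒ/, /d/, /k/ stranded (no codas are permitted; onsets may contain at most 2 consonants).
Each unlicensed consonant becomes the onset of a new syllable: /ʒ/ → /ʒu/, /d/ → /du/, /k/ → /ku/.

θoʒuʔnɪduku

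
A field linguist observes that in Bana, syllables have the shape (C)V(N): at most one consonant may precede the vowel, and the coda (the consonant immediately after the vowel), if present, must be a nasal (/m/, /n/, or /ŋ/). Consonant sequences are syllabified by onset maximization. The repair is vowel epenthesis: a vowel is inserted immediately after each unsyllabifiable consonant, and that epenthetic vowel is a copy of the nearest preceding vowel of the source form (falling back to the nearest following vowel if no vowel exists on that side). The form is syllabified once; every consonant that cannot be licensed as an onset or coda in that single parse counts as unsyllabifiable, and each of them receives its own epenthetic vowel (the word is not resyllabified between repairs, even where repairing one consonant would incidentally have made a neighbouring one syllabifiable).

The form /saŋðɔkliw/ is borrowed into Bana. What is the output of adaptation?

saŋðɔkɔliwi

Syllabifying with onset maximization leaves /k/, /w/ stranded (only a nasal (/m/, /n/, or /ŋ/) is licensed in coda position; onsets are limited to one consonant).
Inserting the epenthetic vowel yields /k/ → /kɔ/, /w/ → /wi/.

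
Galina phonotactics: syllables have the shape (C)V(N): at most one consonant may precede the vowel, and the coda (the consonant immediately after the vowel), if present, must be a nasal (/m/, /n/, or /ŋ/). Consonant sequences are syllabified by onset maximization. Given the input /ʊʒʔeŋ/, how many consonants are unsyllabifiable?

1

Syllabifying with onset maximization leaves /ʒ/ stranded (only a nasal (/m/, /n/, or /ŋ/) is licensed in coda position; onsets are limited to one consonant).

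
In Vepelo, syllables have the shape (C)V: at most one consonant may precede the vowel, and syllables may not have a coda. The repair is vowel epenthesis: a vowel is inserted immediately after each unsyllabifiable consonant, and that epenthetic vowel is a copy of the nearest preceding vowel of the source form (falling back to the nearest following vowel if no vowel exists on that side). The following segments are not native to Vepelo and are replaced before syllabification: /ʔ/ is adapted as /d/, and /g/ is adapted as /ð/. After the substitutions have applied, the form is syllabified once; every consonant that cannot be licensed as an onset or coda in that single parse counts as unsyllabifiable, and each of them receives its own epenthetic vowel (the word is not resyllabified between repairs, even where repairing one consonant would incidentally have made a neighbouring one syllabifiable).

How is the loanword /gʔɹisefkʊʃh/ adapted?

Substitution: /g/ → /ð/, /ʔ/ → /d/, giving /ðdɹisefkʊʃh/.
The consonants /ð/, /d/, /f/, /ʃ/, /h/ cannot be parsed into a legal (C)V syllable (no codas are permitted; onsets are limited to one consonant).
Epenthesis after each stranded consonant: /ð/ → /ði/, /d/ → /di/, /f/ → /fe/, /ʃ/ → /ʃʊ/, /h/ → /hʊ/.

ðidiɹisefekʊʃʊhʊ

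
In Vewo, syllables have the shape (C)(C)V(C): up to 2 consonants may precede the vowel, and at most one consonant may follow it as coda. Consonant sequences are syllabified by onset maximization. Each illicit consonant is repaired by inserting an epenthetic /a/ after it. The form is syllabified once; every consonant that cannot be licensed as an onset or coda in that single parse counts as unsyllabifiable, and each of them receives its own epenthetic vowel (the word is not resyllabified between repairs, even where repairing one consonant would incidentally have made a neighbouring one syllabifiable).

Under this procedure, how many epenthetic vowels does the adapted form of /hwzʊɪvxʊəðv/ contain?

2

The unsyllabifiable consonants are /h/, /v/; each receives one epenthetic vowel.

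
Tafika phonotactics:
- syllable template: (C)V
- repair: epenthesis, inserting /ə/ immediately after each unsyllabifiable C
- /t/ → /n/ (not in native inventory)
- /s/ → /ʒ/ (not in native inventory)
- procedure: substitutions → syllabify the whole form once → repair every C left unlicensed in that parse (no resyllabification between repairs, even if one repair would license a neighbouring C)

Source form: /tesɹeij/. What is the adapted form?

neʒəɹeijə

Substitution: /t/ → /n/, /s/ → /ʒ/, giving /neʒɹeij/.
Syllabifying with onset maximization leaves /ʒ/, /j/ stranded (no codas are permitted; onsets are limited to one consonant).
Epenthesis after each stranded consonant: /ʒ/ → /ʒə/, /j/ → /jə/.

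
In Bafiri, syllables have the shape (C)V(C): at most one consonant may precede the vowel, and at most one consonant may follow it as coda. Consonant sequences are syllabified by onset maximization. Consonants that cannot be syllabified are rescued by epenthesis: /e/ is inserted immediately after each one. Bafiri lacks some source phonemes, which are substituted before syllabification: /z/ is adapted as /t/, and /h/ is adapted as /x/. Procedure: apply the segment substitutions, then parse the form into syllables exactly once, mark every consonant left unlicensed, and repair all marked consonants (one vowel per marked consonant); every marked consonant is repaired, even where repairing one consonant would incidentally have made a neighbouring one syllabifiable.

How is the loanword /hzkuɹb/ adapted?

Substitution: /h/ → /x/, /z/ → /t/, giving /xtkuɹb/.
The consonants /x/, /t/, /b/ cannot be parsed into a legal (C)V(C) syllable (at most one coda consonant is licensed; onsets are limited to one consonant).
Each unlicensed consonant becomes the onset of a new syllable: /x/ → /xe/, /t/ → /te/, /b/ → /be/.

xetekuɹbe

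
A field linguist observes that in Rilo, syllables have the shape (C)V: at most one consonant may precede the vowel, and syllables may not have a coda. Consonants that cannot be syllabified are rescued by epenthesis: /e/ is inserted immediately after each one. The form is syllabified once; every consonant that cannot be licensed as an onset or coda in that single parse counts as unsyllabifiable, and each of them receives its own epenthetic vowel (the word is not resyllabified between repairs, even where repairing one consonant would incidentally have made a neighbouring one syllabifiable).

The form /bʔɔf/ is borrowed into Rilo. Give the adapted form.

beʔɔfe

The consonants /b/, /f/ cannot be parsed into a legal (C)V syllable (no codas are permitted; onsets are limited to one consonant).
Each unlicensed consonant becomes the onset of a new syllable: /b/ → /be/, /f/ → /fe/.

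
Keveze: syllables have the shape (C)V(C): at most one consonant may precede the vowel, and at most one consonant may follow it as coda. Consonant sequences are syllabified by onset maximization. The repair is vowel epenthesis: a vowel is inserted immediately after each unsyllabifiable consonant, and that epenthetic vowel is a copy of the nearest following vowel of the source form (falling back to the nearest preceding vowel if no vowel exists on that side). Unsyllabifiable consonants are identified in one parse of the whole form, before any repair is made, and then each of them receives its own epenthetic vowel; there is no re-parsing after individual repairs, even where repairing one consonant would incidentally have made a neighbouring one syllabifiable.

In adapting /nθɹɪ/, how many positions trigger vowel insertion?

The unsyllabifiable consonants are /n/, /θ/; each receives one epenthetic vowel.

2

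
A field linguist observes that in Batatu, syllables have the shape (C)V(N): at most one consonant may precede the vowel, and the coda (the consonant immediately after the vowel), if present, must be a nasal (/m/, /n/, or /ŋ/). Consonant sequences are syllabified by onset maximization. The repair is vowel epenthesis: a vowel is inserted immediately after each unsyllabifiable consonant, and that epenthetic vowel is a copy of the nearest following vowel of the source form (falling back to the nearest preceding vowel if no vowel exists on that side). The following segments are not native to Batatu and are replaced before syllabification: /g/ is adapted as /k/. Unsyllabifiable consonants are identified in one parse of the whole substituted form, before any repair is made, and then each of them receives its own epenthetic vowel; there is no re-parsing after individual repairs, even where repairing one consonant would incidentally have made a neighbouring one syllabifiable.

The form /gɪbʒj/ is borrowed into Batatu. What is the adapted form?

Substitution: /g/ → /k/, giving /kɪbʒj/.
Under (C)V(N), the unsyllabifiable consonants are /b/, /ʒ/, /j/ (only a nasal (/m/, /n/, or /ŋ/) is licensed in coda position; onsets are limited to one consonant).
Epenthesis after each stranded consonant: /b/ → /bɪ/, /ʒ/ → /ʒɪ/, /j/ → /jɪ/.

kɪbɪʒɪjɪ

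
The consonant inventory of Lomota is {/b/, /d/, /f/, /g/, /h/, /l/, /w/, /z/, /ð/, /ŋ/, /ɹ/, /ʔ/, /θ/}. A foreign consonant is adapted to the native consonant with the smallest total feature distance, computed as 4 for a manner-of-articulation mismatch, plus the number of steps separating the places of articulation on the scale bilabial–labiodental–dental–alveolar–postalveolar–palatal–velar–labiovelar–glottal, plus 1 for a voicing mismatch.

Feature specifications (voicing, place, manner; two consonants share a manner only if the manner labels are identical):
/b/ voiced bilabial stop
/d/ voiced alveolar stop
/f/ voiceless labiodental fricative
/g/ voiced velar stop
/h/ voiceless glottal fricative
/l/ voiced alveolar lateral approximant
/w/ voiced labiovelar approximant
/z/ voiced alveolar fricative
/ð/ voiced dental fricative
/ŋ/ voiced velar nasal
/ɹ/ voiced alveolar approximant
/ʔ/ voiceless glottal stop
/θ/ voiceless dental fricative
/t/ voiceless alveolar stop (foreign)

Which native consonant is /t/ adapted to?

d

/d/ is closest: same manner (stop), place distance 0 (alveolar→alveolar), voicing differs (+1); total 1. Next closest is /b/ at distance 4.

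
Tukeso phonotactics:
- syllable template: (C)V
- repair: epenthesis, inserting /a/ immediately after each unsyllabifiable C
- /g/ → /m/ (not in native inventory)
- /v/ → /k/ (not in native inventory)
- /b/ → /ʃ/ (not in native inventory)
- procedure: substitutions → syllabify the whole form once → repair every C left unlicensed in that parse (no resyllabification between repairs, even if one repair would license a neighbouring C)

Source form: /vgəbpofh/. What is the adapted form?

kaməʃapofaha

Substitution: /v/ → /k/, /g/ → /m/, /b/ → /ʃ/, giving /kməʃpofh/.
The consonants /k/, /ʃ/, /f/, /h/ cannot be parsed into a legal (C)V syllable (no codas are permitted; onsets are limited to one consonant).
Each unlicensed consonant becomes the onset of a new syllable: /k/ → /ka/, /ʃ/ → /ʃa/, /f/ → /fa/, /h/ → /ha/.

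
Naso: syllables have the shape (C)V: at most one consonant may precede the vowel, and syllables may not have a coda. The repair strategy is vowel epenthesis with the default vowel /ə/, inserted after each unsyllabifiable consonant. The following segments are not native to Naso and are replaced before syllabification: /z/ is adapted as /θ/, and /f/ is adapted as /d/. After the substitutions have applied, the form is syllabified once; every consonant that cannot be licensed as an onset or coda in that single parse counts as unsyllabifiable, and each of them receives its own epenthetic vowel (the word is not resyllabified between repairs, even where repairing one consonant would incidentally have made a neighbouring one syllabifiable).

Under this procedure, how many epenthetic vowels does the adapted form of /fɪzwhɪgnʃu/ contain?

4

After substitution the input is /dɪθwhɪgnʃu/.
The unsyllabifiable consonants are /θ/, /w/, /g/, /n/; each receives one epenthetic vowel.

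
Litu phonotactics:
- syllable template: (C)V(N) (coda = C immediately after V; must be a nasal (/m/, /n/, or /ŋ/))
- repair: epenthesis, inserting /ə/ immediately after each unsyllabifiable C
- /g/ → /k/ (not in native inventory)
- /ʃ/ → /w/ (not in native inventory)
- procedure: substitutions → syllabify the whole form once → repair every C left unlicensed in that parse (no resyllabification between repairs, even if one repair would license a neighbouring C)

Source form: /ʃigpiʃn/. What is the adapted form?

wikəpiwənə

Substitution: /ʃ/ → /w/, /g/ → /k/, giving /wikpiwn/.
The consonants /k/, /w/, /n/ cannot be parsed into a legal (C)V(N) syllable (only a nasal (/m/, /n/, or /ŋ/) is licensed in coda position; onsets are limited to one consonant).
Inserting the epenthetic vowel yields /k/ → /kə/, /w/ → /wə/, /n/ → /nə/.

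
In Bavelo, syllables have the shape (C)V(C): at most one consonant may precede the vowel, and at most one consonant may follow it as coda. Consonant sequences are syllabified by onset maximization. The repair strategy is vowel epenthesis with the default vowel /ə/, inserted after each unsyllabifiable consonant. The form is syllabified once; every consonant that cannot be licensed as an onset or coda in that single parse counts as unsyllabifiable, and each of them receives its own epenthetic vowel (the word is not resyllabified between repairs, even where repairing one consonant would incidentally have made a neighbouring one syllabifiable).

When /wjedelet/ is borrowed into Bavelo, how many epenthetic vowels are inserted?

The unsyllabifiable consonants are /w/; each receives one epenthetic vowel.

1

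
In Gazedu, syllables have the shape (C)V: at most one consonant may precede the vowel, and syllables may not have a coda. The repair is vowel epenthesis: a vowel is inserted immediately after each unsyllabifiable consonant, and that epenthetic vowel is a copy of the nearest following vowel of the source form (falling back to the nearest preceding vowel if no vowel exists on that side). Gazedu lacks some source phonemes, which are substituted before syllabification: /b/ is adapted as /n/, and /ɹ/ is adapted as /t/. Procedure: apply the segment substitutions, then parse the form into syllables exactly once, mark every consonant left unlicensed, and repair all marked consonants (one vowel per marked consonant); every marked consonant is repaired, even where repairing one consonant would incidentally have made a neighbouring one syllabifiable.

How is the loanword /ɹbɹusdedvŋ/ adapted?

tunutusededeveŋe

Substitution: /ɹ/ → /t/, /b/ → /n/, giving /tntusdedvŋ/.
Syllabifying with onset maximization leaves /t/, /n/, /s/, /d/, /v/, /ŋ/ stranded (no codas are permitted; onsets are limited to one consonant).
Inserting the epenthetic vowel yields /t/ → /tu/, /n/ → /nu/, /s/ → /se/, /d/ → /de/, /v/ → /ve/, /ŋ/ → /ŋe/.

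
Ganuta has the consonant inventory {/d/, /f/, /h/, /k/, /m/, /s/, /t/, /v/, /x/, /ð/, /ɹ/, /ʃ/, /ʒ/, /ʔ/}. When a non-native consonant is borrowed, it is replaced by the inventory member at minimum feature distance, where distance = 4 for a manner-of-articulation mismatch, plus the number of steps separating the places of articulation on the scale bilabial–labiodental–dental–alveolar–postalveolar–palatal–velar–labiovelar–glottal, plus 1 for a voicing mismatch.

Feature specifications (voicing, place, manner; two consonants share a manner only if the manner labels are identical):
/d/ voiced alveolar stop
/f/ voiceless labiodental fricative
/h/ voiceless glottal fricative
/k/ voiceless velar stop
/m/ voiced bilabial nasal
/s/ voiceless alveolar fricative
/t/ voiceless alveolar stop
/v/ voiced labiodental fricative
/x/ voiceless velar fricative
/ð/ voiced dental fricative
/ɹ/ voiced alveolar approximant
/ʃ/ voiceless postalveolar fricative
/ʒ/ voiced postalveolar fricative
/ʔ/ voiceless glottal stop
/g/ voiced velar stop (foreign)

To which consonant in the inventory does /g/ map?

k

/k/ is closest: same manner (stop), place distance 0 (velar→velar), voicing differs (+1); total 1. Next closest is /d/ at distance 3.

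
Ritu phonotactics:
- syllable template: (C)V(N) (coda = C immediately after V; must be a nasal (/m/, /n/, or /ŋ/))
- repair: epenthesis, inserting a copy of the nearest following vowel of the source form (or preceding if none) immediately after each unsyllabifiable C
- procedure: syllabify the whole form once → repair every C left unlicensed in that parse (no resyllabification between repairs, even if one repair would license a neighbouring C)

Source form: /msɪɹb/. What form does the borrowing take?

mɪsɪɹɪbɪ

Syllabifying with onset maximization leaves /m/, /ɹ/, /b/ stranded (only a nasal (/m/, /n/, or /ŋ/) is licensed in coda position; onsets are limited to one consonant).
Each unlicensed consonant becomes the onset of a new syllable: /m/ → /mɪ/, /ɹ/ → /ɹɪ/, /b/ → /bɪ/.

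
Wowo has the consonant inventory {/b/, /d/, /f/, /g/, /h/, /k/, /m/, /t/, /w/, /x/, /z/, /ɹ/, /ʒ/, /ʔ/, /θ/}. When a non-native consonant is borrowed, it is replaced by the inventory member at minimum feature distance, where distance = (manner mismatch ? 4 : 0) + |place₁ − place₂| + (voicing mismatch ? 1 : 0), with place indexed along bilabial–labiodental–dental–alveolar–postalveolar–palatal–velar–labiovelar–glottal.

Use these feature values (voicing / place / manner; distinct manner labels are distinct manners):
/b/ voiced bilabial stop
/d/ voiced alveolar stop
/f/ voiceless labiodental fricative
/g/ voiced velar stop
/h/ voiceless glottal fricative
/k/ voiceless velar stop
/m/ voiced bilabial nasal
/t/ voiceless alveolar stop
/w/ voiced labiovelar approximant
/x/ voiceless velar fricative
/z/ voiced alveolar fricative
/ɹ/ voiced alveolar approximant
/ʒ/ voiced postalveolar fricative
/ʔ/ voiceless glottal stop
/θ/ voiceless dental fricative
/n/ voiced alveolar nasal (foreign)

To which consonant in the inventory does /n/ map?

m

/m/ is closest: same manner (nasal), place distance 3 (alveolar→bilabial), same voicing; total 3. Next closest is /d/ at distance 4.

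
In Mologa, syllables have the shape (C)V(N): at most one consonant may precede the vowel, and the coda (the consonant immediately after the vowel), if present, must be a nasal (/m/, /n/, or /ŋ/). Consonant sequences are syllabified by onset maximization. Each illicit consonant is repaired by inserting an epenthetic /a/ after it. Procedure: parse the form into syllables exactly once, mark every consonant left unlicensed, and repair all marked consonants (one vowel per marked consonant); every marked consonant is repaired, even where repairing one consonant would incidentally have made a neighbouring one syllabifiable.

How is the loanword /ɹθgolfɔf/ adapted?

The consonants /ɹ/, /θ/, /l/, /f/ cannot be parsed into a legal (C)V(N) syllable (only a nasal (/m/, /n/, or /ŋ/) is licensed in coda position; onsets are limited to one consonant).
Each unlicensed consonant becomes the onset of a new syllable: /ɹ/ → /ɹa/, /θ/ → /θa/, /l/ → /la/, /f/ → /fa/.

ɹaθagolafɔfa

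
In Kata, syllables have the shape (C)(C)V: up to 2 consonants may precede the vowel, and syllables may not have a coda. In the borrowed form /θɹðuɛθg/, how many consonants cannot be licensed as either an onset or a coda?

3

Syllabifying with onset maximization leaves /θ/, /θ/, /g/ stranded (no codas are permitted; onsets may contain at most 2 consonants).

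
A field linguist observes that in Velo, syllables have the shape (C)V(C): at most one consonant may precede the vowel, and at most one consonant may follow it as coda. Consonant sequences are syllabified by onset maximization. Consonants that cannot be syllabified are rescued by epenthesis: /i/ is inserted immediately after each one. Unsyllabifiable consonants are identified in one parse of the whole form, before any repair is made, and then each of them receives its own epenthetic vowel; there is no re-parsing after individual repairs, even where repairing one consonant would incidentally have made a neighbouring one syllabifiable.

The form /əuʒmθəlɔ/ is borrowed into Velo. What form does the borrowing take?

Under (C)V(C), the unsyllabifiable consonants are /m/ (at most one coda consonant is licensed; onsets are limited to one consonant).
Epenthesis after each stranded consonant: /m/ → /mi/.

əuʒmiθəlɔ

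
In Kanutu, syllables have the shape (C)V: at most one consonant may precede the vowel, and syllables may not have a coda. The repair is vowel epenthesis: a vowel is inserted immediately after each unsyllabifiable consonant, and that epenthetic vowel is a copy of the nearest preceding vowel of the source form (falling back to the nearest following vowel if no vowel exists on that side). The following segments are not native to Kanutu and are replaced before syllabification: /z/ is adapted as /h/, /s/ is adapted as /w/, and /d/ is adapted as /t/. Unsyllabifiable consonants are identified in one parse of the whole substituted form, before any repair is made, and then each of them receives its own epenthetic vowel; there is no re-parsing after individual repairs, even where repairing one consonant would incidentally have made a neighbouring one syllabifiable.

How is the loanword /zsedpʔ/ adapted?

Substitution: /z/ → /h/, /s/ → /w/, /d/ → /t/, giving /hwetpʔ/.
Syllabifying with onset maximization leaves /h/, /t/, /p/, /ʔ/ stranded (no codas are permitted; onsets are limited to one consonant).
Each unlicensed consonant becomes the onset of a new syllable: /h/ → /he/, /t/ → /te/, /p/ → /pe/, /ʔ/ → /ʔe/.

hewetepeʔe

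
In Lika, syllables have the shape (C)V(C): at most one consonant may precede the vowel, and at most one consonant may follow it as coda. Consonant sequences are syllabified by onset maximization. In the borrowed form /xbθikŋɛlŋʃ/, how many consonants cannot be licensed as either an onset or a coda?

4

Syllabifying with onset maximization leaves /x/, /b/, /ŋ/, /ʃ/ stranded (at most one coda consonant is licensed; onsets are limited to one consonant).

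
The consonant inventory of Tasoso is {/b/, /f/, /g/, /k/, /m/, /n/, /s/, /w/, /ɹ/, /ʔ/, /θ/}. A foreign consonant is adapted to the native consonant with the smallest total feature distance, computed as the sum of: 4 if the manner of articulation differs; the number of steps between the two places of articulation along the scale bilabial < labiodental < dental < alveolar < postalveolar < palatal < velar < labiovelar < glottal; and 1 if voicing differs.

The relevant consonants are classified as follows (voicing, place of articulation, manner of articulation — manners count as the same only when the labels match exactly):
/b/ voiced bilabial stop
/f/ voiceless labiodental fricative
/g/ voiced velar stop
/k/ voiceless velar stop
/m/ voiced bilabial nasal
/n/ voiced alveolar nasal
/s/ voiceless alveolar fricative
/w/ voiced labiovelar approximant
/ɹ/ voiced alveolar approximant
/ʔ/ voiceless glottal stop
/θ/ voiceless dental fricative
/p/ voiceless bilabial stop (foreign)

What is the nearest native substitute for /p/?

/b/ is closest: same manner (stop), place distance 0 (bilabial→bilabial), voicing differs (+1); total 1. Next closest is /f/ at distance 5.

b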